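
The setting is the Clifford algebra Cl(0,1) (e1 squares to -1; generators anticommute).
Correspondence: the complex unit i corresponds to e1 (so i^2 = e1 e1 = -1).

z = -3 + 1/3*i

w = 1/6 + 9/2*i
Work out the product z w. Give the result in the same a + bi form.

In blades: z = -3 + 1/3*e1, w = 1/6 + 9/2*e1.
Distribute z over w term by term (generator squares from the signature, products reordered to ascending indices): (-3)*w = -1/2 - 27/2*e1; (1/3*e1)*w = -3/2 + 1/18*e1.
Sum: -2 - 121/9*e1; translating back through the correspondence:
Answer: -2 - 121/9*i


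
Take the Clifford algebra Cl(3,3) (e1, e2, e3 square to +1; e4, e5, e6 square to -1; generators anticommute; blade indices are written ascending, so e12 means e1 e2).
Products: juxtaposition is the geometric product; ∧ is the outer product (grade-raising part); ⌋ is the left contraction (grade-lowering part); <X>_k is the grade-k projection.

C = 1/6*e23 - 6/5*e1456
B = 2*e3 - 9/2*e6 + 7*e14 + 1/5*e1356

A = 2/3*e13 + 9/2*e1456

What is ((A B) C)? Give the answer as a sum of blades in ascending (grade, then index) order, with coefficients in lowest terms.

step 1: 4/3*e1 - 167/30*e34 + 941/30*e56 - 3*e136 + 81/4*e145 - 9*e13456
step 2: 54/5*e3 + 243/10*e6 + 941/25*e14 + 167/180*e24 + 2/9*e123 + 1/2*e126 - 18/5*e345 - 8/5*e456 - 167/25*e1356 + 941/180*e2356 + 27/8*e12345 + 3/2*e12456
Answer: 54/5*e3 + 243/10*e6 + 941/25*e14 + 167/180*e24 + 2/9*e123 + 1/2*e126 - 18/5*e345 - 8/5*e456 - 167/25*e1356 + 941/180*e2356 + 27/8*e12345 + 3/2*e12456


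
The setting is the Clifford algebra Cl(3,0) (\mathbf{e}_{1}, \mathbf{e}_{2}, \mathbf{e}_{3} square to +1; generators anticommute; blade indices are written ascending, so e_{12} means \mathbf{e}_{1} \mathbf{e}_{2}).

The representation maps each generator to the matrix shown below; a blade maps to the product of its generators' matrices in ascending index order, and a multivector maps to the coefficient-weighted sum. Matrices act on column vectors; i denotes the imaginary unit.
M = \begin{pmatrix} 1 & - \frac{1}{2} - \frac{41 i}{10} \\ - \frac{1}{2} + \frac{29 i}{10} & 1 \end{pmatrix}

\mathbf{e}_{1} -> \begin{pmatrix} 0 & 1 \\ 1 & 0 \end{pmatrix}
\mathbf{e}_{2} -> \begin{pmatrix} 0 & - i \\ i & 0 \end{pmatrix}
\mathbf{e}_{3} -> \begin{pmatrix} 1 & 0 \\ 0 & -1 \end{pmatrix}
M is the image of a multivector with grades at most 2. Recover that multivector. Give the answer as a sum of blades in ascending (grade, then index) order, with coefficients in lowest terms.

Method: 1, rho(e_{1}), rho(e_{2}), rho(e_{3}) form a trace-orthogonal basis of the 2x2 complex matrices (tr(X Y) = 2 if X = Y, else 0), so M = m0*1 + m1*rho(e_{1}) + m2*rho(e_{2}) + m3*rho(e_{3}) with m0 = tr(M)/2 = 1, m1 = tr(M rho(e_{1}))/2 = - \frac{1}{2} - \frac{3 i}{5}, m2 = tr(M rho(e_{2}))/2 = \frac{7}{2}, m3 = tr(M rho(e_{3}))/2 = 0.
Multiplying table entries, the bivector images are rho(e_{12}) = i*rho(e_{3}), rho(e_{13}) = -i*rho(e_{2}), rho(e_{23}) = i*rho(e_{1}); with real blade coefficients the real parts of m0..m3 are the coefficients of 1, e_{1}, e_{2}, e_{3} and the imaginary parts give the bivectors (e_{23}: Im m1, e_{13}: -Im m2, e_{12}: Im m3).
Answer: 1 - \frac{1}{2} e_{1} + \frac{7}{2} e_{2} - \frac{3}{5} e_{23}


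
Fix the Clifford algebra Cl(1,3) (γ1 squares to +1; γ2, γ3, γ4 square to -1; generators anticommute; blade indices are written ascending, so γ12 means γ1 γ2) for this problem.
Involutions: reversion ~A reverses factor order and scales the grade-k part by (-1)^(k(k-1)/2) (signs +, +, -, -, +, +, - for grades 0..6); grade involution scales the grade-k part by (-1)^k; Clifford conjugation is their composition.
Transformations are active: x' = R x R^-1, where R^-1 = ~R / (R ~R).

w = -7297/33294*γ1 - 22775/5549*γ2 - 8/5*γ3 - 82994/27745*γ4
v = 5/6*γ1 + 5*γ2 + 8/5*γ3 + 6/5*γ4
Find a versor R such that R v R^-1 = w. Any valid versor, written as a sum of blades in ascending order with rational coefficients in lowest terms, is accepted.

Equal squares first: v^2 = w^2 = -1019/36. Then v + w = 3408/5549*γ1 + 4970/5549*γ2 - 9940/5549*γ4 is a versor taking v to w, provided it is invertible.
Answer: 3408/5549*γ1 + 4970/5549*γ2 - 9940/5549*γ4


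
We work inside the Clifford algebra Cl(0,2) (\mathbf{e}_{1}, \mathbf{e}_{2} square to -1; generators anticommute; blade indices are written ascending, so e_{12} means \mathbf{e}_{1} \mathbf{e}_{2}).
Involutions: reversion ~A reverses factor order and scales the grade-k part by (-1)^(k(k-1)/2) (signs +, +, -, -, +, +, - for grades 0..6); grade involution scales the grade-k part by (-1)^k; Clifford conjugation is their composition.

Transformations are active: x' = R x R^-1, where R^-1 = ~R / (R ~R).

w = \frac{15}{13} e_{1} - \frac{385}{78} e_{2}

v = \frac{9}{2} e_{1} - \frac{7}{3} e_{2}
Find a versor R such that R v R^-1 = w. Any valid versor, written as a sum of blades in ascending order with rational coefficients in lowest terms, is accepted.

Key observation: q(v) = q(w) = -\frac{925}{36} (sandwiches preserve the norm), so R = v + w = \frac{147}{26} e_{1} - \frac{189}{26} e_{2} works whenever it is invertible — the component of v along it is kept and (v - w)/2 reverses, sending v to w.
Answer: \frac{147}{26} e_{1} - \frac{189}{26} e_{2}


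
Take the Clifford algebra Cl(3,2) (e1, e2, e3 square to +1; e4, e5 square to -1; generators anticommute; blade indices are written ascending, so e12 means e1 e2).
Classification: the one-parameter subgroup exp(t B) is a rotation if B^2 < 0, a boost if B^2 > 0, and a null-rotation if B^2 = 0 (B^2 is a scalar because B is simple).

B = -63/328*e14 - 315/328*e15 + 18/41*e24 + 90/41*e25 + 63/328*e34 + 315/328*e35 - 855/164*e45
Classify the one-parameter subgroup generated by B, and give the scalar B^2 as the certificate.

B^2 term by term: the squares give (-63/328)^2*(e14)^2 + (-315/328)^2*(e15)^2 + (18/41)^2*(e24)^2 + (90/41)^2*(e25)^2 + (63/328)^2*(e34)^2 + (315/328)^2*(e35)^2 + (-855/164)^2*(e45)^2 = 3969/107584*(+1) + 99225/107584*(+1) + 324/1681*(+1) + 8100/1681*(+1) + 3969/107584*(+1) + 99225/107584*(+1) + 731025/26896*(-1) = -81/4 (each basis 2-blade squares to minus the product of its generators' squares); cross terms between blades sharing an index anticommute and cancel; the commuting (index-disjoint) pairs give grade-4 terms 2*c*c'*(blade product), which cancel blade by blade — e1245: 2835/3362 - 2835/3362 = 0; e1345: 19845/53792 - 19845/53792 = 0; e2345: -2835/3362 + 2835/3362 = 0 — confirming B is simple. So B^2 = -81/4.
Answer: rotation, certificate B^2 = -81/4. Check the certificate: B^2 = -81/4, and that sign is decisive whatever form B takes.


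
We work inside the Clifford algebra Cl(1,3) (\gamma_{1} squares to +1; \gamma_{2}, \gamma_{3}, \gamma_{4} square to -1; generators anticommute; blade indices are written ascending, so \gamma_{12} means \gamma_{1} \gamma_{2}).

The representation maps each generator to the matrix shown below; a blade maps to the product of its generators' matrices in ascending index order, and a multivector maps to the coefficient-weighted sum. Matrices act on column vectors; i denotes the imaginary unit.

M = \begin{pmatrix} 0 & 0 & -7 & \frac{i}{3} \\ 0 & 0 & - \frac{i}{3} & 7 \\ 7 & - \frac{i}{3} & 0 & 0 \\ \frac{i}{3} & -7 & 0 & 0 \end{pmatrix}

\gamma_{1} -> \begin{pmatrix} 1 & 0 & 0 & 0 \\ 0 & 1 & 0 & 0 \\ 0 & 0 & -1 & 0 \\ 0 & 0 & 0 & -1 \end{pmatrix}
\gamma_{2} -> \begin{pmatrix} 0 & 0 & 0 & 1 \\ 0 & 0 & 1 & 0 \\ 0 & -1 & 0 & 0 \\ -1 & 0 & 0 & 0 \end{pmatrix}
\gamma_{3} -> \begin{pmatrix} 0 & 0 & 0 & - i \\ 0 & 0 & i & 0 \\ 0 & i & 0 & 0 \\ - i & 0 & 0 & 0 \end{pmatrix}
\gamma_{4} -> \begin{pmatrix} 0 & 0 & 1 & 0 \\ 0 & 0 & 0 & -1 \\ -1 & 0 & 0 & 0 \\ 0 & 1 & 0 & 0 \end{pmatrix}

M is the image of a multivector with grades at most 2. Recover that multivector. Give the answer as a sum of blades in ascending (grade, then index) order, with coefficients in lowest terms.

Method: the blade images are trace-orthogonal — tr(rho(e_A) rho(e_B)^-1) = 4 if A = B and 0 otherwise — and rho(e_A)^-1 = (e_A)^2 * rho(e_A) with (e_A)^2 = +1 or -1, so the coefficient of e_A in the preimage is (e_A)^2 * tr(M rho(e_A))/4.
Nonzero projections over blades of grade <= 2: \gamma_{3}: (\gamma_{3})^2 = -1, tr(M rho(\gamma_{3})) = \frac{4}{3}, coefficient -\frac{1}{3}; \gamma_{4}: (\gamma_{4})^2 = -1, tr(M rho(\gamma_{4})) = 28, coefficient -7. Every other blade of grade <= 2 projects to 0.
Answer: -\frac{1}{3} \gamma_{3} - 7 \gamma_{4}


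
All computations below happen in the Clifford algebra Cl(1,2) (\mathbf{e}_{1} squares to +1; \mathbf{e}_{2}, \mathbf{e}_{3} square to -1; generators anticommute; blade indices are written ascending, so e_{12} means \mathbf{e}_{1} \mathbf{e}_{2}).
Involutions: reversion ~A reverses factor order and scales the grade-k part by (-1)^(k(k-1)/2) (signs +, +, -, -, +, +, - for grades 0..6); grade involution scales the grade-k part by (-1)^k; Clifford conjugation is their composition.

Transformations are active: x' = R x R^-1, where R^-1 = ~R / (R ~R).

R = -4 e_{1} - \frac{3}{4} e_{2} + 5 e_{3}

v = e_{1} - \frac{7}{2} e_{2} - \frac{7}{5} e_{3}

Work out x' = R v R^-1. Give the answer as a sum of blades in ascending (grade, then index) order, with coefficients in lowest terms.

~R = -4 e_{1} - \frac{3}{4} e_{2} + 5 e_{3}, and R ~R = -\frac{153}{16}, so R^-1 = ~R / (-\frac{153}{16}).
R v = \frac{3}{8} + \frac{59}{4} e_{12} + \frac{3}{5} e_{13} + \frac{371}{20} e_{23}
Answer: -\frac{35}{51} e_{1} + \frac{121}{34} e_{2} + \frac{257}{255} e_{3}


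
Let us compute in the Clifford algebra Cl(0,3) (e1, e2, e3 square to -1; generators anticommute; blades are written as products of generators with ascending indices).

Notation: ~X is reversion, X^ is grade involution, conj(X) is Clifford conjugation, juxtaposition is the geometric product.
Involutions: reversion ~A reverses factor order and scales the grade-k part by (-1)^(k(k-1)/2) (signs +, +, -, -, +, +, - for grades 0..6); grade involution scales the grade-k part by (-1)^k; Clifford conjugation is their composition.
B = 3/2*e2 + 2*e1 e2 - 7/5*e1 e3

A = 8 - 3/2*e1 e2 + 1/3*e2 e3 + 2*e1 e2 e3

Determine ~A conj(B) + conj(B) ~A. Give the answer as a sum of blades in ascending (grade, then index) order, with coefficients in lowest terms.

first term: 3 + 9/4*e1 - 74/5*e2 - 7/2*e3 - 233/15*e1 e2 + 223/15*e1 e3 + 21/10*e2 e3
second term: 3 - 9/4*e1 - 74/5*e2 - 9/2*e3 - 247/15*e1 e2 + 203/15*e1 e3 - 21/10*e2 e3
Answer: 6 - 148/5*e2 - 8*e3 - 32*e1 e2 + 142/5*e1 e3


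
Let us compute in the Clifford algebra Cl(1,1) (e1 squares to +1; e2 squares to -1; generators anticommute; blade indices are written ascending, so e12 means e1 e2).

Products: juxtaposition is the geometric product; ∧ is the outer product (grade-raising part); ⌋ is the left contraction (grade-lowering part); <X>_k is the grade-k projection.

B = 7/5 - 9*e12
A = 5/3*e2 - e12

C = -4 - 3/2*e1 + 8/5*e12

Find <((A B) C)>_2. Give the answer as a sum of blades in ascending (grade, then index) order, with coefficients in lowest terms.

step 1: 9 - 15*e1 + 7/3*e2 - 7/5*e12
step 2: -787/50 + 1507/30*e1 - 1063/30*e2 + 47/2*e12
step 3: 47/2*e12
Answer: 47/2*e12


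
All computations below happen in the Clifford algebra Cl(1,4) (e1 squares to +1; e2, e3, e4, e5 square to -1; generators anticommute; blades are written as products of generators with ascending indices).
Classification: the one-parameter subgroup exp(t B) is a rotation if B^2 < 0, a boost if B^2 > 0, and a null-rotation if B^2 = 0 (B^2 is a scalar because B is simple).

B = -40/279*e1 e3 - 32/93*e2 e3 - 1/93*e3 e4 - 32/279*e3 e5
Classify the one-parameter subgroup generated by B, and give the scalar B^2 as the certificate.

B^2 term by term: the squares give (-40/279)^2*(e1 e3)^2 + (-32/93)^2*(e2 e3)^2 + (-1/93)^2*(e3 e4)^2 + (-32/279)^2*(e3 e5)^2 = 1600/77841*(+1) + 1024/8649*(-1) + 1/8649*(-1) + 1024/77841*(-1) = -1/9 (each basis 2-blade squares to minus the product of its generators' squares); cross terms between blades sharing an index anticommute and cancel. So B^2 = -1/9.
Answer: rotation, certificate B^2 = -1/9. Key observation: B^2 = -1/9 is a conjugation invariant, so its sign decides the class regardless of the surface form of B.


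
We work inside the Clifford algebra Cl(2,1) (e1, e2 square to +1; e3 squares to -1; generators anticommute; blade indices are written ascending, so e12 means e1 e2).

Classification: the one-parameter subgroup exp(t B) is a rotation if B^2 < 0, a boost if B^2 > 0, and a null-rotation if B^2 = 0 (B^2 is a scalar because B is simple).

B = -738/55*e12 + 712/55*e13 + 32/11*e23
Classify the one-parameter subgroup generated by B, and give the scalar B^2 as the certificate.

B^2 term by term: the squares give (-738/55)^2*(e12)^2 + (712/55)^2*(e13)^2 + (32/11)^2*(e23)^2 = 544644/3025*(-1) + 506944/3025*(+1) + 1024/121*(+1) = -4 (each basis 2-blade squares to minus the product of its generators' squares); cross terms between blades sharing an index anticommute and cancel. So B^2 = -4.
Answer: rotation, certificate B^2 = -4. Certificate logic: -4 is a conjugation-invariant scalar, so its sign fixes rotation versus boost versus null-rotation outright.


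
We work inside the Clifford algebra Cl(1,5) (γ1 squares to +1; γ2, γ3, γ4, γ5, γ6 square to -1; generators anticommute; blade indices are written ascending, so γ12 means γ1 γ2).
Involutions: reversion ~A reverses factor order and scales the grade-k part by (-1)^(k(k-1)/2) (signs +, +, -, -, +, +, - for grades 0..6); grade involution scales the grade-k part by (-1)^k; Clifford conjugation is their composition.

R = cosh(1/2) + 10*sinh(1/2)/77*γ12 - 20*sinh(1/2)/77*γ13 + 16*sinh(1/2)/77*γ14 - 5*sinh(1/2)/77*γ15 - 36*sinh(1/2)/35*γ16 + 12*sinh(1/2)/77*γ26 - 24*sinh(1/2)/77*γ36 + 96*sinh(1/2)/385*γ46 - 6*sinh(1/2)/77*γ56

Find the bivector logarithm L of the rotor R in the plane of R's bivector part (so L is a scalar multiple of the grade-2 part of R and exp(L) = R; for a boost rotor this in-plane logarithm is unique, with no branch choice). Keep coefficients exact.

The scalar part of R is cosh(1/2), giving the rapidity magnitude (cosh is even); the bivector part supplies orientation, its quotient by sinh of the rapidity is the plane, and L = rapidity * plane — unique in that plane, since flipping both signs leaves L unchanged.
Concretely: cosh(rapidity) = cosh(1/2) gives rapidity = ±1/2, and since rapidity/sinh(rapidity) is even the sign is immaterial: L = (rapidity/sinh(rapidity)) * <R>_2 = (1/(2*sinh(1/2))) * <R>_2.
Answer: 5/77*γ12 - 10/77*γ13 + 8/77*γ14 - 5/154*γ15 - 18/35*γ16 + 6/77*γ26 - 12/77*γ36 + 48/385*γ46 - 3/77*γ56


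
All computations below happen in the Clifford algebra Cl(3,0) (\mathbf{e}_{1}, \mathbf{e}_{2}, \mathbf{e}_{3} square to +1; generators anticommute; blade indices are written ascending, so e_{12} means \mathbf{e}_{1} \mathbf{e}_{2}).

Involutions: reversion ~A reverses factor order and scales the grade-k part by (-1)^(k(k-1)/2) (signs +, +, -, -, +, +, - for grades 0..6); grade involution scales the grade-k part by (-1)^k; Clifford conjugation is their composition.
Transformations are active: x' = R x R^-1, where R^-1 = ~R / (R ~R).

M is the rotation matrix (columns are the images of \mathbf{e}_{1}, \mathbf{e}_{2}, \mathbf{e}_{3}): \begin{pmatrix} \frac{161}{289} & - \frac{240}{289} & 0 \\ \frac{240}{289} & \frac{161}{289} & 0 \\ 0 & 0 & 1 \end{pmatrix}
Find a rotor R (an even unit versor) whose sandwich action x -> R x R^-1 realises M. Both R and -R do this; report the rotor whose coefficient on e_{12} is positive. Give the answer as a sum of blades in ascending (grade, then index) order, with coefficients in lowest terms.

Method: write R = a + b12*e_{12} + b13*e_{13} + b23*e_{23} with a^2 + b12^2 + b13^2 + b23^2 = 1 (so R^-1 = ~R). Expanding the columns R e_j ~R gives tr M = 4a^2 - 1 and, from the antisymmetric part, M21 - M12 = -4a*b12, M13 - M31 = 4a*b13, M32 - M23 = -4a*b23.
Here tr M = \frac{611}{289}, so a^2 = (1 + tr M)/4 = \frac{225}{289} and a = ±\frac{15}{17}. Taking a = \frac{15}{17}: M21 - M12 = \frac{480}{289}, M13 - M31 = 0, M32 - M23 = 0, giving b12 = -\frac{8}{17}, b13 = 0, b23 = 0, i.e. R = \frac{15}{17} - \frac{8}{17} e_{12}.
Its e_{12} coefficient is negative, so report the other preimage -R.
Answer: -\frac{15}{17} + \frac{8}{17} e_{12}. Uniqueness: Spin(3) -> SO(3) maps R and -R to the same rotation of trace \frac{611}{289}; fixing the sign of the e_{12} coefficient removes the ambiguity.


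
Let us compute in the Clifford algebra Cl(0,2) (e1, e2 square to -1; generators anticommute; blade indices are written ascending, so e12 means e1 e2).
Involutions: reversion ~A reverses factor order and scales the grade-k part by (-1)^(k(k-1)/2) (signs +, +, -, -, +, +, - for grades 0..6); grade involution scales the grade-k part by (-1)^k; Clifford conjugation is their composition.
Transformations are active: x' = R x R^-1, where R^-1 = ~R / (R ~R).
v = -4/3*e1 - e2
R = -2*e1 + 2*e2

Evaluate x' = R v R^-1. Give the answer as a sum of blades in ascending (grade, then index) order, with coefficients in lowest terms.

~R = -2*e1 + 2*e2, and R ~R = -8, so R^-1 = ~R / (-8).
R v = -2/3 + 14/3*e12
Answer: e1 + 4/3*e2


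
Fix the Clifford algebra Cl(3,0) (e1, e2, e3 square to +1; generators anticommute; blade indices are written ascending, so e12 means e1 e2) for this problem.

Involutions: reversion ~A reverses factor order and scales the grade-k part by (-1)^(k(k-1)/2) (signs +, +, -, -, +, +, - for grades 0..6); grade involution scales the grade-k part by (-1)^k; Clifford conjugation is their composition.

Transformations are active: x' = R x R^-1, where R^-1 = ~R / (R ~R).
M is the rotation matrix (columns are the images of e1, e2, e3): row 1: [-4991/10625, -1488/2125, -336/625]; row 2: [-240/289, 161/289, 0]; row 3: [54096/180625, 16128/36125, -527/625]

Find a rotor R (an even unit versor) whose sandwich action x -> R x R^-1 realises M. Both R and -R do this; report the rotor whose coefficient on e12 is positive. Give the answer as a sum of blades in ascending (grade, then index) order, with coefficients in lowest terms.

Method: write R = a + b12*e12 + b13*e13 + b23*e23 with a^2 + b12^2 + b13^2 + b23^2 = 1 (so R^-1 = ~R). Expanding the columns R e_j ~R gives tr M = 4a^2 - 1 and, from the antisymmetric part, M21 - M12 = -4a*b12, M13 - M31 = 4a*b13, M32 - M23 = -4a*b23.
Here tr M = -5461/7225, so a^2 = (1 + tr M)/4 = 441/7225 and a = ±21/85. Taking a = 21/85: M21 - M12 = -4704/36125, M13 - M31 = -6048/7225, M32 - M23 = 16128/36125, giving b12 = 56/425, b13 = -72/85, b23 = -192/425, i.e. R = 21/85 + 56/425*e12 - 72/85*e13 - 192/425*e23.
Its e12 coefficient is already positive.
Answer: 21/85 + 56/425*e12 - 72/85*e13 - 192/425*e23. Note: both R and -R realise this M (trace -5461/7225); the covering map identifies them, and the e12-coefficient sign is the tie-breaker.


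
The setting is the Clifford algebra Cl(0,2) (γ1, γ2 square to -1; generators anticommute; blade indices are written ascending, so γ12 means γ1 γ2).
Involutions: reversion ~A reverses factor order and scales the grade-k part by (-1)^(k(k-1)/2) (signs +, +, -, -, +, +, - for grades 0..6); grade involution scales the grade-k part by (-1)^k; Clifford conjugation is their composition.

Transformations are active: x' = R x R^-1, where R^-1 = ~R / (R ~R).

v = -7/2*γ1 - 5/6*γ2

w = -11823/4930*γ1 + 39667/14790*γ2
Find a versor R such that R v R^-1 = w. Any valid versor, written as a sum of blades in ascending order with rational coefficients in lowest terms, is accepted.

Since q(v) = q(w) = -233/18, the sum R = v + w = -14539/2465*γ1 + 4557/2465*γ2 does the job whenever invertible.
Answer: -14539/2465*γ1 + 4557/2465*γ2


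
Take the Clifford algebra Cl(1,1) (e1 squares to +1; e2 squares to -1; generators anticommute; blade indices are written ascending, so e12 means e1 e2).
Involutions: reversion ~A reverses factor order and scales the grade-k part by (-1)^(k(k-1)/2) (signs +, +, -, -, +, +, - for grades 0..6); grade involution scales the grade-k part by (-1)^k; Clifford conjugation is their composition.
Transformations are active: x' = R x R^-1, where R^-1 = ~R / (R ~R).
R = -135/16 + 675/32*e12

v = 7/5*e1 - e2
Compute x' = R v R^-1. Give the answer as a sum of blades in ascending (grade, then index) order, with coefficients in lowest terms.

~R = -135/16 - 675/32*e12, and R ~R = -382725/1024, so R^-1 = ~R / (-382725/1024).
R v = 297/32*e1 - 675/32*e2
Answer: -103/105*e1 + 1/21*e2


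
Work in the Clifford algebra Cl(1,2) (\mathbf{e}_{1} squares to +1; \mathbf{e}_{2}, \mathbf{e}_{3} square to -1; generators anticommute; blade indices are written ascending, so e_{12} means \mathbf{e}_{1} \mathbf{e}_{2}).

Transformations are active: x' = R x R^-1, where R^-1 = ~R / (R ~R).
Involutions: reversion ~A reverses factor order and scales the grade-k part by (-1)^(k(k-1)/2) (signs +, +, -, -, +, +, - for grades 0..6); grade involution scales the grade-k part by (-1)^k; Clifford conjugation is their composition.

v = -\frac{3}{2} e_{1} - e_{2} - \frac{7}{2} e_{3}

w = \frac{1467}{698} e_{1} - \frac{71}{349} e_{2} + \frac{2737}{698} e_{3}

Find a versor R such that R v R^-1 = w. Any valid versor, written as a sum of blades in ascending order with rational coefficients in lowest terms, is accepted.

Since q(v) = q(w) = -11, the sum R = v + w = \frac{210}{349} e_{1} - \frac{420}{349} e_{2} + \frac{147}{349} e_{3} does the job whenever invertible.
Answer: \frac{210}{349} e_{1} - \frac{420}{349} e_{2} + \frac{147}{349} e_{3}


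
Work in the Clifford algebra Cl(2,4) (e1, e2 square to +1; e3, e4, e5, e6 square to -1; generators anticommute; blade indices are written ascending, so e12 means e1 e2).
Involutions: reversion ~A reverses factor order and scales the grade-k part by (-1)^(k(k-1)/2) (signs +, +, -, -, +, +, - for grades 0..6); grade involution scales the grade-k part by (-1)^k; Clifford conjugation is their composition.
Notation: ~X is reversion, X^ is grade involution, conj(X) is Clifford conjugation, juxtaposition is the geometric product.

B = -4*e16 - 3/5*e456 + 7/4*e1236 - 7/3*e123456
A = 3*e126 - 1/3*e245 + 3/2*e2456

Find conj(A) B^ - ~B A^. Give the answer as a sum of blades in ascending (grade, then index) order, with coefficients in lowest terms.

first term: 129/10*e2 - 21/4*e3 - 7/2*e13 + 1/5*e26 + 7/9*e136 + 7*e345 + 21/5*e1245 - 21/8*e1345 - 4/3*e12456 + 7/12*e13456
second term: 111/10*e2 - 21/4*e3 + 7/2*e13 + 1/5*e26 - 7/9*e136 - 7*e345 + 39/5*e1245 - 21/8*e1345 - 4/3*e12456 + 7/12*e13456
Answer: 9/5*e2 - 7*e13 + 14/9*e136 + 14*e345 - 18/5*e1245


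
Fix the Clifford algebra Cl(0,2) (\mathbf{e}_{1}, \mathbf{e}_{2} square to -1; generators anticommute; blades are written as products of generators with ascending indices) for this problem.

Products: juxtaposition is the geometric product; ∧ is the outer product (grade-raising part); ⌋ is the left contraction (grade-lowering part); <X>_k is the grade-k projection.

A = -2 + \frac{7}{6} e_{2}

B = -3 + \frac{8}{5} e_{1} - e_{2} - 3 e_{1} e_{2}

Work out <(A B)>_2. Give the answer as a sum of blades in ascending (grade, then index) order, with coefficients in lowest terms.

step 1: \frac{43}{6} - \frac{67}{10} e_{1} - \frac{3}{2} e_{2} + \frac{62}{15} e_{1} e_{2}
step 2: \frac{62}{15} e_{1} e_{2}
Answer: \frac{62}{15} e_{1} e_{2}


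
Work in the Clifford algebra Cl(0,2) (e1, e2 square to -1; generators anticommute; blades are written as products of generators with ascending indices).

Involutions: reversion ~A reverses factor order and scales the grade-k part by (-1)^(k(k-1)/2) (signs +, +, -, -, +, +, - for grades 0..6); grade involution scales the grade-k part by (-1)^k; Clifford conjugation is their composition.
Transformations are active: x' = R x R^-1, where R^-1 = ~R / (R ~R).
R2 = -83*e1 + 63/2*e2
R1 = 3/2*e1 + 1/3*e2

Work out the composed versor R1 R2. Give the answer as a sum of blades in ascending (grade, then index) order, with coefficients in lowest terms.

Distribute over the terms of R1 (each basis-blade product reordered to ascending indices, repeated generators contracted through their squares):
(3/2*e1) R2 = 249/2 + 189/4*e1 e2
(1/3*e2) R2 = -21/2 + 83/3*e1 e2
Summing the partial products and collecting blades:
Answer: 114 + 899/12*e1 e2


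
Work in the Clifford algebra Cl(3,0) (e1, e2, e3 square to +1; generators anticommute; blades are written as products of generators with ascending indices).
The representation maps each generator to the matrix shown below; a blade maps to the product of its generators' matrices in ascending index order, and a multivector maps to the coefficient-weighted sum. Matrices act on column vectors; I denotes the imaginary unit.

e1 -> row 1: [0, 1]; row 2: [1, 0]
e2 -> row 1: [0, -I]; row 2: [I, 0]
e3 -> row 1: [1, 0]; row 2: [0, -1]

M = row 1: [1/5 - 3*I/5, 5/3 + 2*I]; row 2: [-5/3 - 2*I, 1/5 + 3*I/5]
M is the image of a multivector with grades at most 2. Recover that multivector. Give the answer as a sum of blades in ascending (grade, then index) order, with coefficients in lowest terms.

Method: 1, rho(e1), rho(e2), rho(e3) form a trace-orthogonal basis of the 2x2 complex matrices (tr(X Y) = 2 if X = Y, else 0), so M = m0*1 + m1*rho(e1) + m2*rho(e2) + m3*rho(e3) with m0 = tr(M)/2 = 1/5, m1 = tr(M rho(e1))/2 = 0, m2 = tr(M rho(e2))/2 = -2 + 5*I/3, m3 = tr(M rho(e3))/2 = -3*I/5.
Multiplying table entries, the bivector images are rho(e1 e2) = I*rho(e3), rho(e1 e3) = -I*rho(e2), rho(e2 e3) = I*rho(e1); with real blade coefficients the real parts of m0..m3 are the coefficients of 1, e1, e2, e3 and the imaginary parts give the bivectors (e2 e3: Im m1, e1 e3: -Im m2, e1 e2: Im m3).
Answer: 1/5 - 2*e2 - 3/5*e1 e2 - 5/3*e1 e3


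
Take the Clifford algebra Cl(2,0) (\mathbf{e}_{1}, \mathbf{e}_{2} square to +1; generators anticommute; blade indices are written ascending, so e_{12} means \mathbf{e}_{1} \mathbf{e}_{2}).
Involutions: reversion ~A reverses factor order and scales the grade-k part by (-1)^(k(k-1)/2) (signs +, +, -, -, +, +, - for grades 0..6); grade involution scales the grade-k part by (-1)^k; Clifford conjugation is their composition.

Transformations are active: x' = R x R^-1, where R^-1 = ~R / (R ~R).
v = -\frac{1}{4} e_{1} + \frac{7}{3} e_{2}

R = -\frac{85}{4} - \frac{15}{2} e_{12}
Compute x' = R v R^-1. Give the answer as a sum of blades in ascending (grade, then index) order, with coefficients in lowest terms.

~R = -\frac{85}{4} + \frac{15}{2} e_{12}, and R ~R = \frac{8125}{16}, so R^-1 = ~R / (\frac{8125}{16}).
R v = -\frac{195}{16} e_{1} - \frac{1235}{24} e_{2}
Answer: \frac{127}{100} e_{1} + \frac{148}{75} e_{2}


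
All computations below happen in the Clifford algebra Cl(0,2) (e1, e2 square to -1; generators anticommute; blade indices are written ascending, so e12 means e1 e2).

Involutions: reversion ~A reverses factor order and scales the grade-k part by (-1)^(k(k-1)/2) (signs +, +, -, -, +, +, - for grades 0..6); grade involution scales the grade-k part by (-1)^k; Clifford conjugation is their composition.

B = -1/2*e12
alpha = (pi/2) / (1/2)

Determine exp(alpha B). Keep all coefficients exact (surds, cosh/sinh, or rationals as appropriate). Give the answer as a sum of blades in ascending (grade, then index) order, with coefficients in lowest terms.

B^2 = (-1/2)^2*(e12)^2 = 1/4*(-1) = -1/4 (a basis 2-blade squares to minus the product of its generators' squares).
B^2 = -1/4 — the negative square puts this in the circular regime; l = 1/2, alpha*l = pi/2, so exp(alpha B) = cos(pi/2) + (sin(pi/2)/(1/2))*B = 0 + (2)*B.
Answer: -e12


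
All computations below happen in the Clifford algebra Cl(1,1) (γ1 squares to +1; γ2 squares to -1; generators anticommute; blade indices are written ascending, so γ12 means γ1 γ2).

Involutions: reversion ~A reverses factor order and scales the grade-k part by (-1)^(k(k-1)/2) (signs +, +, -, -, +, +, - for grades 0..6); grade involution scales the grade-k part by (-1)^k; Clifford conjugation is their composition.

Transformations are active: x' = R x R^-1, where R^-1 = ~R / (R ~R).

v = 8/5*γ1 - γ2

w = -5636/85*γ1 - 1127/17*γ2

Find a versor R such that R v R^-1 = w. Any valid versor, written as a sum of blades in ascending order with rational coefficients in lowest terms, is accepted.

R = v + w = -1100/17*γ1 - 1144/17*γ2 works: the equal norms (39/25) guarantee its sandwich swaps v into w.
Answer: -1100/17*γ1 - 1144/17*γ2


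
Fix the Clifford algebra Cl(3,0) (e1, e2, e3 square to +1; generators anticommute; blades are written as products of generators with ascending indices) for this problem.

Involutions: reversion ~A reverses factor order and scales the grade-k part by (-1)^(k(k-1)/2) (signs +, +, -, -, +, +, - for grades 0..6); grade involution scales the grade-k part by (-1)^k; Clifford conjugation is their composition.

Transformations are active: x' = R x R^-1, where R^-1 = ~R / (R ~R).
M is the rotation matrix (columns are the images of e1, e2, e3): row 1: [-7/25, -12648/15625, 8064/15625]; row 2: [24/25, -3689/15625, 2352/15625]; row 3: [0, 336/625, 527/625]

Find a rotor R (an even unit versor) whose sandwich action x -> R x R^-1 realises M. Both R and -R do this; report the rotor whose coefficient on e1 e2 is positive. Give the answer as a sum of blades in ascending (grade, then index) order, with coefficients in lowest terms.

Method: write R = a + b12*e1 e2 + b13*e1 e3 + b23*e2 e3 with a^2 + b12^2 + b13^2 + b23^2 = 1 (so R^-1 = ~R). Expanding the columns R e_j ~R gives tr M = 4a^2 - 1 and, from the antisymmetric part, M21 - M12 = -4a*b12, M13 - M31 = 4a*b13, M32 - M23 = -4a*b23.
Here tr M = 5111/15625, so a^2 = (1 + tr M)/4 = 5184/15625 and a = ±72/125. Taking a = 72/125: M21 - M12 = 27648/15625, M13 - M31 = 8064/15625, M32 - M23 = 6048/15625, giving b12 = -96/125, b13 = 28/125, b23 = -21/125, i.e. R = 72/125 - 96/125*e1 e2 + 28/125*e1 e3 - 21/125*e2 e3.
Its e1 e2 coefficient is negative, so report the other preimage -R.
Answer: -72/125 + 96/125*e1 e2 - 28/125*e1 e3 + 21/125*e2 e3. Sheet selection: the two-to-one cover makes ±R indistinguishable at the matrix level (trace 5111/15625), so uniqueness comes from the required sign on e1 e2.


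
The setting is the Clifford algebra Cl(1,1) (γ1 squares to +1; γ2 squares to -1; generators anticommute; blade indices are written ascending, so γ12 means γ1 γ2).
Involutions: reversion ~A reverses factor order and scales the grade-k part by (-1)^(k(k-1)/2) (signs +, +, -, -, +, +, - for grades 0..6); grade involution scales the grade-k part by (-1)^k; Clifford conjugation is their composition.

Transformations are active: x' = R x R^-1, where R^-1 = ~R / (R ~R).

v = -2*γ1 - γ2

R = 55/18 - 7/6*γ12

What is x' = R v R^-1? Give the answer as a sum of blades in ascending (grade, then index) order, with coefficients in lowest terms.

~R = 55/18 + 7/6*γ12, and R ~R = 646/81, so R^-1 = ~R / (646/81).
R v = -131/18*γ1 - 97/18*γ2
Answer: -4621/1292*γ1 - 4043/1292*γ2


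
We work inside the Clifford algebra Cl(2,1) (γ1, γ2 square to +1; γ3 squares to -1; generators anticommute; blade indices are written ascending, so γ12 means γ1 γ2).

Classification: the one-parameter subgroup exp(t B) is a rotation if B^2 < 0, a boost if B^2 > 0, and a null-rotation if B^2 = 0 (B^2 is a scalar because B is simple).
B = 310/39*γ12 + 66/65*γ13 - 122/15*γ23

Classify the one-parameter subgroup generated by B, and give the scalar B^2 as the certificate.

B^2 term by term: the squares give (310/39)^2*(γ12)^2 + (66/65)^2*(γ13)^2 + (-122/15)^2*(γ23)^2 = 96100/1521*(-1) + 4356/4225*(+1) + 14884/225*(+1) = 4 (each basis 2-blade squares to minus the product of its generators' squares); cross terms between blades sharing an index anticommute and cancel. So B^2 = 4.
Answer: boost, certificate B^2 = 4. The scalar 4 is the complete invariant here: its sign names the subgroup type.


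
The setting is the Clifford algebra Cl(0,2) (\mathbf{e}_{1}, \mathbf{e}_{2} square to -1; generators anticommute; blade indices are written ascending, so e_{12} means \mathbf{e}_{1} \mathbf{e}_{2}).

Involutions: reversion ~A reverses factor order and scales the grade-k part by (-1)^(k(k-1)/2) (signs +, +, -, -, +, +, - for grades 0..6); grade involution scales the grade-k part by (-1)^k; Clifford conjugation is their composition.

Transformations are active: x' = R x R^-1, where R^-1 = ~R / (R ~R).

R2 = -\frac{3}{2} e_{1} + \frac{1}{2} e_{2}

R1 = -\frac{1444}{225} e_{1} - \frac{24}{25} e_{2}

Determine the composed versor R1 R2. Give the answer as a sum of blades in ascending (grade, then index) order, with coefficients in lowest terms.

Distribute over the terms of R1 (each basis-blade product reordered to ascending indices, repeated generators contracted through their squares):
(-\frac{1444}{225} e_{1}) R2 = -\frac{722}{75} - \frac{722}{225} e_{12}
(-\frac{24}{25} e_{2}) R2 = \frac{12}{25} - \frac{36}{25} e_{12}
Summing the partial products and collecting blades:
Answer: -\frac{686}{75} - \frac{1046}{225} e_{12}


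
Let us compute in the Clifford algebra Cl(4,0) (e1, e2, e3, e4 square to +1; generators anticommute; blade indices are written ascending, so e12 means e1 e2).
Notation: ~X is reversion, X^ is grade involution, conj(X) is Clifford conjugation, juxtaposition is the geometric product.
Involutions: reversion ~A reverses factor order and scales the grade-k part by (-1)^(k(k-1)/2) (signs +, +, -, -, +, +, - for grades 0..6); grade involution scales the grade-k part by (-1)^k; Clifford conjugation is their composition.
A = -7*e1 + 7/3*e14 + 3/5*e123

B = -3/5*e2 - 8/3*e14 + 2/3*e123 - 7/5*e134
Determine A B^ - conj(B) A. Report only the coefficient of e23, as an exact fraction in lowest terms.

first term: 298/45 + 49/15*e3 + 56/3*e4 - 21/5*e12 - 9/25*e13 + 14/3*e23 + 21/25*e24 - 49/5*e34 - 7/5*e124 - 2/45*e234
second term: -298/45 - 49/15*e3 + 56/3*e4 + 21/5*e12 - 9/25*e13 - 14/3*e23 + 21/25*e24 + 49/5*e34 - 7/5*e124 - 2/45*e234
Answer: 28/3


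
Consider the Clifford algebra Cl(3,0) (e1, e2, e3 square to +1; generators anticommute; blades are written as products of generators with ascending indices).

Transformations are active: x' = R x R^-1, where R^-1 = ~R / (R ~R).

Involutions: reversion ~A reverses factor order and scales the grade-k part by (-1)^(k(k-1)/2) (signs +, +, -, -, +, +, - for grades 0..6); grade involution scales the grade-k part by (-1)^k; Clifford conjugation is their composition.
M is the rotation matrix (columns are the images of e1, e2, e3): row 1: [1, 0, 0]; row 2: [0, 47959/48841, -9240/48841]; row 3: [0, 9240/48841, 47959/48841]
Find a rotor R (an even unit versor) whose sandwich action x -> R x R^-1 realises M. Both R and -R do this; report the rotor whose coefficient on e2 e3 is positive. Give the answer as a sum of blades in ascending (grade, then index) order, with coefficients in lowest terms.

Method: write R = a + b12*e1 e2 + b13*e1 e3 + b23*e2 e3 with a^2 + b12^2 + b13^2 + b23^2 = 1 (so R^-1 = ~R). Expanding the columns R e_j ~R gives tr M = 4a^2 - 1 and, from the antisymmetric part, M21 - M12 = -4a*b12, M13 - M31 = 4a*b13, M32 - M23 = -4a*b23.
Here tr M = 144759/48841, so a^2 = (1 + tr M)/4 = 48400/48841 and a = ±220/221. Taking a = 220/221: M21 - M12 = 0, M13 - M31 = 0, M32 - M23 = 18480/48841, giving b12 = 0, b13 = 0, b23 = -21/221, i.e. R = 220/221 - 21/221*e2 e3.
Its e2 e3 coefficient is negative, so report the other preimage -R.
Answer: -220/221 + 21/221*e2 e3. Why the constraint matters: R and -R act identically through the sandwich — M has trace 144759/48841 either way — so only the sign condition on e2 e3 picks one of the two preimages.


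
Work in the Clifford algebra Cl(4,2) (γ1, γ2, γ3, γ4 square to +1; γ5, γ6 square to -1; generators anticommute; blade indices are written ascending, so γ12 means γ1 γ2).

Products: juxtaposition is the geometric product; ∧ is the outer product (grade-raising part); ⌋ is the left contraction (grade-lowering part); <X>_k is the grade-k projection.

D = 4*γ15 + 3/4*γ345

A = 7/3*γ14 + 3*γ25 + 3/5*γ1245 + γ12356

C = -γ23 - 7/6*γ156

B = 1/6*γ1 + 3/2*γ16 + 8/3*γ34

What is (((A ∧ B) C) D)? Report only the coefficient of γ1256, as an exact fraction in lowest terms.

step 1: 1/2*γ125 + 9/2*γ1256 + 8*γ2345
step 2: -21/4*γ2 + 7/12*γ26 + 8*γ45 - 1/2*γ135 - 9/2*γ1356 + 28/3*γ12346
step 3: 8*γ3 - 253/8*γ14 + 18*γ36 + 21*γ125 - 27/8*γ146 + 14/3*γ1256 - 63/16*γ2345 - 1813/48*γ23456
Answer: 14/3


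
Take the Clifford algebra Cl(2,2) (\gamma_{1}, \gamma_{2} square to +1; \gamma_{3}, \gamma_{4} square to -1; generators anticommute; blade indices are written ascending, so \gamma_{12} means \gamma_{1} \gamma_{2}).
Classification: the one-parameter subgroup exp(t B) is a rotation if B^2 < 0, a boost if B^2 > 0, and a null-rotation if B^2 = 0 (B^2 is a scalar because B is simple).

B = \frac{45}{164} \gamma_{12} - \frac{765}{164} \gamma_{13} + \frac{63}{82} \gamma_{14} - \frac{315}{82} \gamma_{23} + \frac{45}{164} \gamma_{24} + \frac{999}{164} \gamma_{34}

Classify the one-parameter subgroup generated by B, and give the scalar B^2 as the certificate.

B^2 term by term: the squares give (\frac{45}{164})^2*(\gamma_{12})^2 + (-\frac{765}{164})^2*(\gamma_{13})^2 + (\frac{63}{82})^2*(\gamma_{14})^2 + (-\frac{315}{82})^2*(\gamma_{23})^2 + (\frac{45}{164})^2*(\gamma_{24})^2 + (\frac{999}{164})^2*(\gamma_{34})^2 = \frac{2025}{26896}*(-1) + \frac{585225}{26896}*(+1) + \frac{3969}{6724}*(+1) + \frac{99225}{6724}*(+1) + \frac{2025}{26896}*(+1) + \frac{998001}{26896}*(-1) = 0 (each basis 2-blade squares to minus the product of its generators' squares); cross terms between blades sharing an index anticommute and cancel; the commuting (index-disjoint) pairs give grade-4 terms 2*c*c'*(blade product), which cancel blade by blade — \gamma_{1234}: \frac{44955}{13448} + \frac{34425}{13448} - \frac{19845}{3362} = 0 — confirming B is simple. So B^2 = 0.
Answer: null-rotation, certificate B^2 = 0. Certificate logic: 0 is a conjugation-invariant scalar, so its sign fixes rotation versus boost versus null-rotation outright.


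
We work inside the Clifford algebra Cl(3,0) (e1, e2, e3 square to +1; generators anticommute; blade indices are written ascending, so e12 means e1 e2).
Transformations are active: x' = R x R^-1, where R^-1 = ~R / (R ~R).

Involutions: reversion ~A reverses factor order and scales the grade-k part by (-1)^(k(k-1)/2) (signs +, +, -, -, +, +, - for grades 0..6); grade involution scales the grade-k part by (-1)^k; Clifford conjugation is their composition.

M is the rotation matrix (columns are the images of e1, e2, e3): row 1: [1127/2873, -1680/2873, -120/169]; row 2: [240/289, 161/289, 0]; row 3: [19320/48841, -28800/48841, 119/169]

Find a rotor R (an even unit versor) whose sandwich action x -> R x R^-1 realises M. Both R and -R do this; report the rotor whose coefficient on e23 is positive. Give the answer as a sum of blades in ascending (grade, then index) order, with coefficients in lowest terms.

Method: write R = a + b12*e12 + b13*e13 + b23*e23 with a^2 + b12^2 + b13^2 + b23^2 = 1 (so R^-1 = ~R). Expanding the columns R e_j ~R gives tr M = 4a^2 - 1 and, from the antisymmetric part, M21 - M12 = -4a*b12, M13 - M31 = 4a*b13, M32 - M23 = -4a*b23.
Here tr M = 80759/48841, so a^2 = (1 + tr M)/4 = 32400/48841 and a = ±180/221. Taking a = 180/221: M21 - M12 = 69120/48841, M13 - M31 = -54000/48841, M32 - M23 = -28800/48841, giving b12 = -96/221, b13 = -75/221, b23 = 40/221, i.e. R = 180/221 - 96/221*e12 - 75/221*e13 + 40/221*e23.
Its e23 coefficient is already positive.
Answer: 180/221 - 96/221*e12 - 75/221*e13 + 40/221*e23. Sheet selection: the two-to-one cover makes ±R indistinguishable at the matrix level (trace 80759/48841), so uniqueness comes from the required sign on e23.


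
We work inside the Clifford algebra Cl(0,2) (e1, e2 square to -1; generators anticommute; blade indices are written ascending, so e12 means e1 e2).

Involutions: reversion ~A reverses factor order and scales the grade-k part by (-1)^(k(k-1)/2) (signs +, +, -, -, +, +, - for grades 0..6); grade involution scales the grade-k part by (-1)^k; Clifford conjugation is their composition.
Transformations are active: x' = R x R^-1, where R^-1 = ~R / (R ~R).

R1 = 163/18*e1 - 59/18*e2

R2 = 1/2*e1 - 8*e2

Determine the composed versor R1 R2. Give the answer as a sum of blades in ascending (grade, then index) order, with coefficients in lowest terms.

Distribute over the terms of R1 (each basis-blade product reordered to ascending indices, repeated generators contracted through their squares):
(163/18*e1) R2 = -163/36 - 652/9*e12
(-59/18*e2) R2 = -236/9 + 59/36*e12
Summing the partial products and collecting blades:
Answer: -123/4 - 2549/36*e12
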